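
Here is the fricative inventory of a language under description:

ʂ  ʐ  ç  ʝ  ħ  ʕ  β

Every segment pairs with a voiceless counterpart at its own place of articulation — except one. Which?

Retroflex: /ʂ/ ~ /ʐ/
Palatal: /ç/ ~ /ʝ/
Pharyngeal: /ħ/ ~ /ʕ/
Bilabial: only /β/ (voiced); no voiceless partner.
So /β/ is the unpaired segment.

/β/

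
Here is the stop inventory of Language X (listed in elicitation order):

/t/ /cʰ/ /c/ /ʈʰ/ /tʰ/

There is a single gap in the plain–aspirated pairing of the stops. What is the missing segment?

/ʈ/

place of articulation  plain     aspirated
alveolar          t         tʰ      
retroflex         —         ʈʰ      
palatal           c         cʰ      
The retroflex row has no plain member, so the gap is the plain retroflex stop /ʈ/.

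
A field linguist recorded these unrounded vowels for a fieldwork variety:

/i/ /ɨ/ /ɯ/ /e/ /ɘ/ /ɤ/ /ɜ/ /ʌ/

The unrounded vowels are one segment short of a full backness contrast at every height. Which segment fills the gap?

high: front /i/, central /ɨ/, back /ɯ/.
high-mid: front /e/, central /ɘ/, back /ɤ/.
low-mid: front —, central /ɜ/, back /ʌ/.
The low-mid row has no front member, so the gap is the low-mid front unrounded vowel /ɛ/.

/ɛ/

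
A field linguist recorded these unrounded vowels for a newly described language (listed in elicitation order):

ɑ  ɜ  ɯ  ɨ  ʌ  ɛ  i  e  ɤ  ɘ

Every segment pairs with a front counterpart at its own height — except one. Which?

/ɑ/

High: /i/ ~ /ɨ/ ~ /ɯ/
High-mid: /e/ ~ /ɘ/ ~ /ɤ/
Low-mid: /ɛ/ ~ /ɜ/ ~ /ʌ/
Low: only /ɑ/ (back); no front partner.
So /ɑ/ is the unpaired segment.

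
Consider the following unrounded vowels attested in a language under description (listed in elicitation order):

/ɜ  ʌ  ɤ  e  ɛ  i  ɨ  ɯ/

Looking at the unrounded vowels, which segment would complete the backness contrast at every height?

high: front /i/, central /ɨ/, back /ɯ/.
high-mid: front /e/, central —, back /ɤ/.
low-mid: front /ɛ/, central /ɜ/, back /ʌ/.
The high-mid row has no central member, so the gap is the high-mid central unrounded vowel /ɘ/.

/ɘ/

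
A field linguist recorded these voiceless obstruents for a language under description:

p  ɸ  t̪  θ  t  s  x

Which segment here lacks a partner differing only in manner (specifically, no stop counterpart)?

/x/

Bilabial: /p/ ~ /ɸ/
Dental: /t̪/ ~ /θ/
Alveolar: /t/ ~ /s/
Velar: only /x/ (fricative); no stop partner.
So /x/ is the unpaired segment.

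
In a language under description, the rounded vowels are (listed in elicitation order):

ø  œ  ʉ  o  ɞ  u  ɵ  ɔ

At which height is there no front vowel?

high: front —, central /ʉ/, back /u/.
high-mid: front /ø/, central /ɵ/, back /o/.
low-mid: front /œ/, central /ɞ/, back /ɔ/.
Every height has a front member except high, where /y/ would be expected.

high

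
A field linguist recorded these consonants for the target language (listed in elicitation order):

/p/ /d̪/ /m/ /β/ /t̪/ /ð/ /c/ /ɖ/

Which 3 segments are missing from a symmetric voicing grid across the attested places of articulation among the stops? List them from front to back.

/b/, /ʈ/, /ɟ/

bilabial: voiceless /p/, voiced —.
dental: voiceless /t̪/, voiced /d̪/.
retroflex: voiceless —, voiced /ɖ/.
palatal: voiceless /c/, voiced —.
Gaps, from front to back: bilabial lacks voiced (/b/); retroflex lacks voiceless (/ʈ/); palatal lacks voiced (/ɟ/).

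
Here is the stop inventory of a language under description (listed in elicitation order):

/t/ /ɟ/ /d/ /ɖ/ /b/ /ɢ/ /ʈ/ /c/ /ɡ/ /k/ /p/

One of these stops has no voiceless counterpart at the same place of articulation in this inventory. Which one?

Bilabial: /p/ ~ /b/
Alveolar: /t/ ~ /d/
Retroflex: /ʈ/ ~ /ɖ/
Palatal: /c/ ~ /ɟ/
Velar: /k/ ~ /ɡ/
Uvular: only /ɢ/ (voiced); no voiceless partner.
So /ɢ/ is the unpaired segment.

/ɢ/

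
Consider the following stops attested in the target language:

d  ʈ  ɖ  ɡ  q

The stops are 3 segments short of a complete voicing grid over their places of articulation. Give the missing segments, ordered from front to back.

/t/, /k/, /ɢ/

place of articulation  voiceless  voiced  
alveolar          —         d       
retroflex         ʈ         ɖ       
velar             —         ɡ       
uvular            q         —       
Gaps, from front to back: alveolar lacks voiceless (/t/); velar lacks voiceless (/k/); uvular lacks voiced (/ɢ/).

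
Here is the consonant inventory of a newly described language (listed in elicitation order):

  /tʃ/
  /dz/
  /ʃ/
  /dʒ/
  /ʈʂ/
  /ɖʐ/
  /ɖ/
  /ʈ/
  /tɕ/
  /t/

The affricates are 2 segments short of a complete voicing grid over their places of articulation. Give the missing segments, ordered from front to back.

alveolar: voiceless —, voiced /dz/.
postalveolar: voiceless /tʃ/, voiced /dʒ/.
retroflex: voiceless /ʈʂ/, voiced /ɖʐ/.
alveolo-palatal: voiceless /tɕ/, voiced —.
Gaps, from front to back: alveolar lacks voiceless (/ts/); alveolo-palatal lacks voiced (/dʑ/).

/ts/, /dʑ/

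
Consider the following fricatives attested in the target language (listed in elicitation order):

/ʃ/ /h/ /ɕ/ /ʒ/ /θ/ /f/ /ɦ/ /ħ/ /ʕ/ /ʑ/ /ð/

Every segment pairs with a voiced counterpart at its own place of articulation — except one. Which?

Dental: /θ/ ~ /ð/
Postalveolar: /ʃ/ ~ /ʒ/
Alveolo-palatal: /ɕ/ ~ /ʑ/
Pharyngeal: /ħ/ ~ /ʕ/
Glottal: /h/ ~ /ɦ/
Labiodental: only /f/ (voiceless); no voiced partner.
So /f/ is the unpaired segment.

/f/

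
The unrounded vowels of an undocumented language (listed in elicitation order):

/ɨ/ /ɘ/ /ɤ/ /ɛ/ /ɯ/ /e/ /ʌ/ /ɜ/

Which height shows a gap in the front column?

height            front     central   back    
high              —         ɨ         ɯ       
high-mid          e         ɘ         ɤ       
low-mid           ɛ         ɜ         ʌ       
Every height has a front member except high, where /i/ would be expected.

high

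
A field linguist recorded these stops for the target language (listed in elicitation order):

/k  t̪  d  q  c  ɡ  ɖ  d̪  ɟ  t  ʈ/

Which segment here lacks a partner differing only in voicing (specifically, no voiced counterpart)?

Dental: /t̪/ ~ /d̪/
Alveolar: /t/ ~ /d/
Retroflex: /ʈ/ ~ /ɖ/
Palatal: /c/ ~ /ɟ/
Velar: /k/ ~ /ɡ/
Uvular: only /q/ (voiceless); no voiced partner.
So /q/ is the unpaired segment.

/q/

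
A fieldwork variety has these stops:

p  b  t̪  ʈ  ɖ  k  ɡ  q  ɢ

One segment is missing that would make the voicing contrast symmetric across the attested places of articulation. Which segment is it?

bilabial: voiceless /p/, voiced /b/.
dental: voiceless /t̪/, voiced —.
retroflex: voiceless /ʈ/, voiced /ɖ/.
velar: voiceless /k/, voiced /ɡ/.
uvular: voiceless /q/, voiced /ɢ/.
The dental row has no voiced member, so the gap is the voiced dental stop /d̪/.

/d̪/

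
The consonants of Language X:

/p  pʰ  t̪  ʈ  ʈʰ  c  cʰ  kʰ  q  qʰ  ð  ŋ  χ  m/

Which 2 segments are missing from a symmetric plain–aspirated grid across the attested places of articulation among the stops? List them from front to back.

Plain: /p/ (bilabial), /t̪/ (dental), /ʈ/ (retroflex), /c/ (palatal), /q/ (uvular).
Aspirated: /pʰ/ (bilabial), /ʈʰ/ (retroflex), /cʰ/ (palatal), /kʰ/ (velar), /qʰ/ (uvular).
Gaps, from front to back: dental lacks aspirated (/t̪ʰ/); velar lacks plain (/k/).

/t̪ʰ/, /k/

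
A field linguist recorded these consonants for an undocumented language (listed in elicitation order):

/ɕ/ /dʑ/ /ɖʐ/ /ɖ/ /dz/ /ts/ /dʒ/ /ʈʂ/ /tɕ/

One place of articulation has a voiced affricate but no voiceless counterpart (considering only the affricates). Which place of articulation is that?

postalveolar

alveolar: voiceless /ts/, voiced /dz/.
postalveolar: voiceless —, voiced /dʒ/.
retroflex: voiceless /ʈʂ/, voiced /ɖʐ/.
alveolo-palatal: voiceless /tɕ/, voiced /dʑ/.
Every place of articulation has a voiceless member except postalveolar, where /tʃ/ would be expected.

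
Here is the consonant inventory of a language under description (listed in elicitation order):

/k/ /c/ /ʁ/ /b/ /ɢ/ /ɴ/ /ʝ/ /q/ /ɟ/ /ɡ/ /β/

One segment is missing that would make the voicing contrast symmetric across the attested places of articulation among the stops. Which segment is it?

/p/

bilabial: voiceless —, voiced /b/.
palatal: voiceless /c/, voiced /ɟ/.
velar: voiceless /k/, voiced /ɡ/.
uvular: voiceless /q/, voiced /ɢ/.
The bilabial row has no voiceless member, so the gap is the voiceless bilabial stop /p/.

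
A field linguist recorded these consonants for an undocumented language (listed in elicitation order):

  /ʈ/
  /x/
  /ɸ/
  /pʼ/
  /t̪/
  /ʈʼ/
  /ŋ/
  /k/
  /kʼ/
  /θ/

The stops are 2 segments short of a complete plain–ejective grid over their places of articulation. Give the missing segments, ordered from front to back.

/p/, /t̪ʼ/

Plain: /t̪/ (dental), /ʈ/ (retroflex), /k/ (velar).
Ejective: /pʼ/ (bilabial), /ʈʼ/ (retroflex), /kʼ/ (velar).
Gaps, from front to back: bilabial lacks plain (/p/); dental lacks ejective (/t̪ʼ/).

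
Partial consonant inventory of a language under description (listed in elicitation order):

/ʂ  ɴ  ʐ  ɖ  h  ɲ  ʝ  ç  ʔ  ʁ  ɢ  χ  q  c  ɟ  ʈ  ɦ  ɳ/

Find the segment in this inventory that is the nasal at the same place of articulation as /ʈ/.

/ʈ/ is a voiceless retroflex stop.
The nasal at the same place is a retroflex nasal — in this inventory, /ɳ/.

/ɳ/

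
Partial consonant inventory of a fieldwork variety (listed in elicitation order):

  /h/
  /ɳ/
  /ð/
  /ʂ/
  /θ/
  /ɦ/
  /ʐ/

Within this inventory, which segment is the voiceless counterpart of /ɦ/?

/ɦ/ is a voiced glottal fricative.
The voiceless counterpart is a voiceless glottal fricative — in this inventory, /h/.

/h/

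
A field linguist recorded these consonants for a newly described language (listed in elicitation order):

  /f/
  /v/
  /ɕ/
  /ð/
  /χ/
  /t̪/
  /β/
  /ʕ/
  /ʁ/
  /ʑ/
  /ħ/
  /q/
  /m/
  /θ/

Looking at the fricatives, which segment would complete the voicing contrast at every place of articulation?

/ɸ/

Voiceless: /f/ (labiodental), /θ/ (dental), /ɕ/ (alveolo-palatal), /χ/ (uvular), /ħ/ (pharyngeal).
Voiced: /β/ (bilabial), /v/ (labiodental), /ð/ (dental), /ʑ/ (alveolo-palatal), /ʁ/ (uvular), /ʕ/ (pharyngeal).
The bilabial row has no voiceless member, so the gap is the voiceless bilabial fricative /ɸ/.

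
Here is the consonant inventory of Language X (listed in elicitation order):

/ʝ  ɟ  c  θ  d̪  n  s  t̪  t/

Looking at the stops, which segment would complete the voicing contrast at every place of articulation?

/d/

place of articulation  voiceless  voiced  
dental            t̪        d̪      
alveolar          t         —       
palatal           c         ɟ       
The alveolar row has no voiced member, so the gap is the voiced alveolar stop /d/.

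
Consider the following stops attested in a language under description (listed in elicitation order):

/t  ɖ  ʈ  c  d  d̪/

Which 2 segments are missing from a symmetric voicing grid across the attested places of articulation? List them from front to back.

Voiceless: /t/ (alveolar), /ʈ/ (retroflex), /c/ (palatal).
Voiced: /d̪/ (dental), /d/ (alveolar), /ɖ/ (retroflex).
Gaps, from front to back: dental lacks voiceless (/t̪/); palatal lacks voiced (/ɟ/).

/t̪/, /ɟ/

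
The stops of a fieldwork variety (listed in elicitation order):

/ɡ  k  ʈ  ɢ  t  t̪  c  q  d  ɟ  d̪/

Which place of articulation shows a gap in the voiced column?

retroflex

place of articulation  voiceless  voiced  
dental            t̪        d̪      
alveolar          t         d       
retroflex         ʈ         —       
palatal           c         ɟ       
velar             k         ɡ       
uvular            q         ɢ       
Every place of articulation has a voiced member except retroflex, where /ɖ/ would be expected.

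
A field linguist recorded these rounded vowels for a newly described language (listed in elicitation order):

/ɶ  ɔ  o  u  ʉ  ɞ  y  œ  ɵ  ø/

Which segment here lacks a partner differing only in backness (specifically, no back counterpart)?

/ɶ/

High: /y/ ~ /ʉ/ ~ /u/
High-mid: /ø/ ~ /ɵ/ ~ /o/
Low-mid: /œ/ ~ /ɞ/ ~ /ɔ/
Low: only /ɶ/ (front); no back partner.
So /ɶ/ is the unpaired segment.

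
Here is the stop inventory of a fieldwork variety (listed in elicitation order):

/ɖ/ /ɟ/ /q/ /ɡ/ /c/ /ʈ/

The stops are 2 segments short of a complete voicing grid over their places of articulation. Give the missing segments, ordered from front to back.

retroflex: voiceless /ʈ/, voiced /ɖ/.
palatal: voiceless /c/, voiced /ɟ/.
velar: voiceless —, voiced /ɡ/.
uvular: voiceless /q/, voiced —.
Gaps, from front to back: velar lacks voiceless (/k/); uvular lacks voiced (/ɢ/).

/k/, /ɢ/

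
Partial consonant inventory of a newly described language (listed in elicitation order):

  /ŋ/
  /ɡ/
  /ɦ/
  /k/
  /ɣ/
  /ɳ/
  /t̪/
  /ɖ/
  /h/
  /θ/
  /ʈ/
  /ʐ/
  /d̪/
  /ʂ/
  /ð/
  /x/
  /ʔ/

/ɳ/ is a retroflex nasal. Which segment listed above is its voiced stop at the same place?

/ɖ/

The voiced stop at the same place is a voiced retroflex stop — in this inventory, /ɖ/.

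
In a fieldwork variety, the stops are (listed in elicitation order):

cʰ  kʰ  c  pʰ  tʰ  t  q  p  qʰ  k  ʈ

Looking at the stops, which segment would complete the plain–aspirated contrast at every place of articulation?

/ʈʰ/

Plain: /p/ (bilabial), /t/ (alveolar), /ʈ/ (retroflex), /c/ (palatal), /k/ (velar), /q/ (uvular).
Aspirated: /pʰ/ (bilabial), /tʰ/ (alveolar), /cʰ/ (palatal), /kʰ/ (velar), /qʰ/ (uvular).
The retroflex row has no aspirated member, so the gap is the aspirated retroflex stop /ʈʰ/.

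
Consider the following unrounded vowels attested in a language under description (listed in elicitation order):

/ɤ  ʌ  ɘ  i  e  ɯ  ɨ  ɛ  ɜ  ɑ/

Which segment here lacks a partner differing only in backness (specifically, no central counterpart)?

High: /i/ ~ /ɨ/ ~ /ɯ/
High-mid: /e/ ~ /ɘ/ ~ /ɤ/
Low-mid: /ɛ/ ~ /ɜ/ ~ /ʌ/
Low: only /ɑ/ (back); no central partner.
So /ɑ/ is the unpaired segment.

/ɑ/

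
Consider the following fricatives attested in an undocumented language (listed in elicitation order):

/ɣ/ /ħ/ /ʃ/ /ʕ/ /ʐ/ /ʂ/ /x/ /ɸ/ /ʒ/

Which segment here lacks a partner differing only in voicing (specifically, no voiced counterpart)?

/ɸ/

Postalveolar: /ʃ/ ~ /ʒ/
Retroflex: /ʂ/ ~ /ʐ/
Velar: /x/ ~ /ɣ/
Pharyngeal: /ħ/ ~ /ʕ/
Bilabial: only /ɸ/ (voiceless); no voiced partner.
So /ɸ/ is the unpaired segment.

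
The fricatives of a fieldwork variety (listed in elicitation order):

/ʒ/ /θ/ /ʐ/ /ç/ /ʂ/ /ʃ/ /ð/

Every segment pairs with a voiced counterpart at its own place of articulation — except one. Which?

/ç/

Dental: /θ/ ~ /ð/
Postalveolar: /ʃ/ ~ /ʒ/
Retroflex: /ʂ/ ~ /ʐ/
Palatal: only /ç/ (voiceless); no voiced partner.
So /ç/ is the unpaired segment.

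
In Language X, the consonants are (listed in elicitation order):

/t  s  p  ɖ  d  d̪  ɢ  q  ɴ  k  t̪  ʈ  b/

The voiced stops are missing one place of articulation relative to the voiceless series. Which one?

bilabial: voiceless /p/, voiced /b/.
dental: voiceless /t̪/, voiced /d̪/.
alveolar: voiceless /t/, voiced /d/.
retroflex: voiceless /ʈ/, voiced /ɖ/.
velar: voiceless /k/, voiced —.
uvular: voiceless /q/, voiced /ɢ/.
Every place of articulation has a voiced member except velar, where /ɡ/ would be expected.

velar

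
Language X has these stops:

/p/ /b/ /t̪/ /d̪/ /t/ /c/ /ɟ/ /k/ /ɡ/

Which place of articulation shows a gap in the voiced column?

alveolar

bilabial: voiceless /p/, voiced /b/.
dental: voiceless /t̪/, voiced /d̪/.
alveolar: voiceless /t/, voiced —.
palatal: voiceless /c/, voiced /ɟ/.
velar: voiceless /k/, voiced /ɡ/.
Every place of articulation has a voiced member except alveolar, where /d/ would be expected.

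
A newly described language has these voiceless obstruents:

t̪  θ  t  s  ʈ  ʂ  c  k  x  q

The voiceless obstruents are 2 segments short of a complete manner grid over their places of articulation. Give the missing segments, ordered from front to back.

place of articulation  stop      fricative
dental            t̪        θ       
alveolar          t         s       
retroflex         ʈ         ʂ       
palatal           c         —       
velar             k         x       
uvular            q         —       
Gaps, from front to back: palatal lacks fricative (/ç/); uvular lacks fricative (/χ/).

/ç/, /χ/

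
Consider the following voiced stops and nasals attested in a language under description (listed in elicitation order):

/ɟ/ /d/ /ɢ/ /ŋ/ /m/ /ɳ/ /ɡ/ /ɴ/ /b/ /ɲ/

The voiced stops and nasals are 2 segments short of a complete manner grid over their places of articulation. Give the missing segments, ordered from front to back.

/n/, /ɖ/

place of articulation  oral stop  nasal   
bilabial          b         m       
alveolar          d         —       
retroflex         —         ɳ       
palatal           ɟ         ɲ       
velar             ɡ         ŋ       
uvular            ɢ         ɴ       
Gaps, from front to back: alveolar lacks nasal (/n/); retroflex lacks oral stop (/ɖ/).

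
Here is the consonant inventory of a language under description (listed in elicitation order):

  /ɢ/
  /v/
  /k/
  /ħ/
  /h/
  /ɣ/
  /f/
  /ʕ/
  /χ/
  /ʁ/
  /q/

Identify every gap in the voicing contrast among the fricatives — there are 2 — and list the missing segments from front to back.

place of articulation  voiceless  voiced  
labiodental       f         v       
velar             —         ɣ       
uvular            χ         ʁ       
pharyngeal        ħ         ʕ       
glottal           h         —       
Gaps, from front to back: velar lacks voiceless (/x/); glottal lacks voiced (/ɦ/).

/x/, /ɦ/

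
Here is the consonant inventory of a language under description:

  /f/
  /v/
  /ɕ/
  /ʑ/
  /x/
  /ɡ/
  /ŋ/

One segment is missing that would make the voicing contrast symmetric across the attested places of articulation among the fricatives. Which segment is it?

labiodental: voiceless /f/, voiced /v/.
alveolo-palatal: voiceless /ɕ/, voiced /ʑ/.
velar: voiceless /x/, voiced —.
The velar row has no voiced member, so the gap is the voiced velar fricative /ɣ/.

/ɣ/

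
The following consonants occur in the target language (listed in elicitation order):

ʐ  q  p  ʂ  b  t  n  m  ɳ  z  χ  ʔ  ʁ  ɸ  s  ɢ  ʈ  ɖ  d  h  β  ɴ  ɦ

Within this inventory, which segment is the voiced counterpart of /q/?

/ɢ/

/q/ is a voiceless uvular stop.
The voiced counterpart is a voiced uvular stop — in this inventory, /ɢ/.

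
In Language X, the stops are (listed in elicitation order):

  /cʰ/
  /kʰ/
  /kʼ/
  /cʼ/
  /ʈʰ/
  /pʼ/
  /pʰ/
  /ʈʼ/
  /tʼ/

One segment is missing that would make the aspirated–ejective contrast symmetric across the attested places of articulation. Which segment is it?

place of articulation  aspirated  ejective
bilabial          pʰ        pʼ      
alveolar          —         tʼ      
retroflex         ʈʰ        ʈʼ      
palatal           cʰ        cʼ      
velar             kʰ        kʼ      
The alveolar row has no aspirated member, so the gap is the aspirated alveolar stop /tʰ/.

/tʰ/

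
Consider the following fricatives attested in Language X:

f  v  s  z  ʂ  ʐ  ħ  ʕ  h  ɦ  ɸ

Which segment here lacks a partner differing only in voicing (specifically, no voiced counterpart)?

Labiodental: /f/ ~ /v/
Alveolar: /s/ ~ /z/
Retroflex: /ʂ/ ~ /ʐ/
Pharyngeal: /ħ/ ~ /ʕ/
Glottal: /h/ ~ /ɦ/
Bilabial: only /ɸ/ (voiceless); no voiced partner.
So /ɸ/ is the unpaired segment.

/ɸ/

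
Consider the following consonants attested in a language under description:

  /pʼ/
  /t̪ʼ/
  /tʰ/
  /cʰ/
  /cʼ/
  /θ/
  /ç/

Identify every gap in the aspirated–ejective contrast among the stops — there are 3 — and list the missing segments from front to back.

/pʰ/, /t̪ʰ/, /tʼ/

Aspirated: /tʰ/ (alveolar), /cʰ/ (palatal).
Ejective: /pʼ/ (bilabial), /t̪ʼ/ (dental), /cʼ/ (palatal).
Gaps, from front to back: bilabial lacks aspirated (/pʰ/); dental lacks aspirated (/t̪ʰ/); alveolar lacks ejective (/tʼ/).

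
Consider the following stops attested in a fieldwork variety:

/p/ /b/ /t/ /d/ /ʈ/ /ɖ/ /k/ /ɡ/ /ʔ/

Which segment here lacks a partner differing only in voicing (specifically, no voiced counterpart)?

/ʔ/

Bilabial: /p/ ~ /b/
Alveolar: /t/ ~ /d/
Retroflex: /ʈ/ ~ /ɖ/
Velar: /k/ ~ /ɡ/
Glottal: only /ʔ/ (voiceless); no voiced partner.
So /ʔ/ is the unpaired segment.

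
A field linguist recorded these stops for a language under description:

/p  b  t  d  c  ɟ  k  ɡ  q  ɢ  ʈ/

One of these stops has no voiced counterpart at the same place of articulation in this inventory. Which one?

/ʈ/

Bilabial: /p/ ~ /b/
Alveolar: /t/ ~ /d/
Palatal: /c/ ~ /ɟ/
Velar: /k/ ~ /ɡ/
Uvular: /q/ ~ /ɢ/
Retroflex: only /ʈ/ (voiceless); no voiced partner.
So /ʈ/ is the unpaired segment.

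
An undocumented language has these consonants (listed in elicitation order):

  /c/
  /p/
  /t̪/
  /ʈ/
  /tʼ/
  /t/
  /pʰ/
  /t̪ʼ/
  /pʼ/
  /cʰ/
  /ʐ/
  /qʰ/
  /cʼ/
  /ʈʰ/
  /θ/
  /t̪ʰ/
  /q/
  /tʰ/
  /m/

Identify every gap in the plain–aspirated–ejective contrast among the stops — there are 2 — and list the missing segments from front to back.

Plain: /p/ (bilabial), /t̪/ (dental), /t/ (alveolar), /ʈ/ (retroflex), /c/ (palatal), /q/ (uvular).
Aspirated: /pʰ/ (bilabial), /t̪ʰ/ (dental), /tʰ/ (alveolar), /ʈʰ/ (retroflex), /cʰ/ (palatal), /qʰ/ (uvular).
Ejective: /pʼ/ (bilabial), /t̪ʼ/ (dental), /tʼ/ (alveolar), /cʼ/ (palatal).
Gaps, from front to back: retroflex lacks ejective (/ʈʼ/); uvular lacks ejective (/qʼ/).

/ʈʼ/, /qʼ/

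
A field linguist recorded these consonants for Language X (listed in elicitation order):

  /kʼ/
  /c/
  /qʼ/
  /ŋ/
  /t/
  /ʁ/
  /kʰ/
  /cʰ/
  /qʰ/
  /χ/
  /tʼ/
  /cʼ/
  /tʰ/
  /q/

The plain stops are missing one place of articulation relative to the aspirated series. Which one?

velar

place of articulation  plain     aspirated  ejective
alveolar          t         tʰ        tʼ      
palatal           c         cʰ        cʼ      
velar             —         kʰ        kʼ      
uvular            q         qʰ        qʼ      
Every place of articulation has a plain member except velar, where /k/ would be expected.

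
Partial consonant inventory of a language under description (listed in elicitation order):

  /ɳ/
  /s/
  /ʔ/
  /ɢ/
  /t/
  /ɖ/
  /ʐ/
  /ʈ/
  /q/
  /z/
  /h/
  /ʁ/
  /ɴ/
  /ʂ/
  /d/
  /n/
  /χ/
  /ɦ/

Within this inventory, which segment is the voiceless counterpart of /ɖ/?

/ʈ/

/ɖ/ is a voiced retroflex stop.
The voiceless counterpart is a voiceless retroflex stop — in this inventory, /ʈ/.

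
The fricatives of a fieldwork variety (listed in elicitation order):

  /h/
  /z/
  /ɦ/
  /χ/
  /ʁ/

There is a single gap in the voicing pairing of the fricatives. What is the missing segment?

Voiceless: /χ/ (uvular), /h/ (glottal).
Voiced: /z/ (alveolar), /ʁ/ (uvular), /ɦ/ (glottal).
The alveolar row has no voiceless member, so the gap is the voiceless alveolar fricative /s/.

/s/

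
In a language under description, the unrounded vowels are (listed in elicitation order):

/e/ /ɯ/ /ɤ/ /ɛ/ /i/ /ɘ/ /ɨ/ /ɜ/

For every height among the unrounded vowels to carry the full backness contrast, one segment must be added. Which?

Front: /i/ (high), /e/ (high-mid), /ɛ/ (low-mid).
Central: /ɨ/ (high), /ɘ/ (high-mid), /ɜ/ (low-mid).
Back: /ɯ/ (high), /ɤ/ (high-mid).
The low-mid row has no back member, so the gap is the low-mid back unrounded vowel /ʌ/.

/ʌ/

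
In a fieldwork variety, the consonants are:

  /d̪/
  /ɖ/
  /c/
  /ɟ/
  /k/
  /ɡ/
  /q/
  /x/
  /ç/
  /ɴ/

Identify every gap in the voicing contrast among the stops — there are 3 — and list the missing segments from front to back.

place of articulation  voiceless  voiced  
dental            —         d̪      
retroflex         —         ɖ       
palatal           c         ɟ       
velar             k         ɡ       
uvular            q         —       
Gaps, from front to back: dental lacks voiceless (/t̪/); retroflex lacks voiceless (/ʈ/); uvular lacks voiced (/ɢ/).

/t̪/, /ʈ/, /ɢ/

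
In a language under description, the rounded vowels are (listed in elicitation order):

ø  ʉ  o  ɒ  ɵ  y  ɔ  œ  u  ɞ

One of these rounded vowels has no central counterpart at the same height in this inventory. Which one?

High: /y/ ~ /ʉ/ ~ /u/
High-mid: /ø/ ~ /ɵ/ ~ /o/
Low-mid: /œ/ ~ /ɞ/ ~ /ɔ/
Low: only /ɒ/ (back); no central partner.
So /ɒ/ is the unpaired segment.

/ɒ/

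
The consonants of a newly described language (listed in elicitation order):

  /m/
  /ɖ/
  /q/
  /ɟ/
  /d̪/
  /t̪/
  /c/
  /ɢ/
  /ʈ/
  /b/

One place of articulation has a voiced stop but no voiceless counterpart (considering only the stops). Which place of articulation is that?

bilabial

place of articulation  voiceless  voiced  
bilabial          —         b       
dental            t̪        d̪      
retroflex         ʈ         ɖ       
palatal           c         ɟ       
uvular            q         ɢ       
Every place of articulation has a voiceless member except bilabial, where /p/ would be expected.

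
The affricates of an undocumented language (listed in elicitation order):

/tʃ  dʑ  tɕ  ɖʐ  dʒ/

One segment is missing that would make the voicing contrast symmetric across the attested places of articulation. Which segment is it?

/ʈʂ/

place of articulation  voiceless  voiced  
postalveolar      tʃ        dʒ      
retroflex         —         ɖʐ      
alveolo-palatal   tɕ        dʑ      
The retroflex row has no voiceless member, so the gap is the voiceless retroflex affricate /ʈʂ/.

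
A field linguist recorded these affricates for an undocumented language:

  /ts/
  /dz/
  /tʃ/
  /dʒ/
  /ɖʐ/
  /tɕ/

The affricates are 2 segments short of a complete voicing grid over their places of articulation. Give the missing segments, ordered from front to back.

place of articulation  voiceless  voiced  
alveolar          ts        dz      
postalveolar      tʃ        dʒ      
retroflex         —         ɖʐ      
alveolo-palatal   tɕ        —       
Gaps, from front to back: retroflex lacks voiceless (/ʈʂ/); alveolo-palatal lacks voiced (/dʑ/).

/ʈʂ/, /dʑ/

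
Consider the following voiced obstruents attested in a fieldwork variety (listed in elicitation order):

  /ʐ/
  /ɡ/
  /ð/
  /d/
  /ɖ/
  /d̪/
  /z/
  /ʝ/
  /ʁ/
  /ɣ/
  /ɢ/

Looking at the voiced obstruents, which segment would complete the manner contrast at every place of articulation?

Stop: /d̪/ (dental), /d/ (alveolar), /ɖ/ (retroflex), /ɡ/ (velar), /ɢ/ (uvular).
Fricative: /ð/ (dental), /z/ (alveolar), /ʐ/ (retroflex), /ʝ/ (palatal), /ɣ/ (velar), /ʁ/ (uvular).
The palatal row has no stop member, so the gap is the palatal stop /ɟ/.

/ɟ/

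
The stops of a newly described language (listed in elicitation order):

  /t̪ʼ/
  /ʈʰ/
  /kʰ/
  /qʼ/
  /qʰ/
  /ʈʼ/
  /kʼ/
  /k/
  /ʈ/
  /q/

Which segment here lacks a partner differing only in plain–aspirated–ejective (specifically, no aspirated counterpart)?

/t̪ʼ/

Retroflex: /ʈ/ ~ /ʈʰ/ ~ /ʈʼ/
Velar: /k/ ~ /kʰ/ ~ /kʼ/
Uvular: /q/ ~ /qʰ/ ~ /qʼ/
Dental: only /t̪ʼ/ (ejective); no aspirated partner.
So /t̪ʼ/ is the unpaired segment.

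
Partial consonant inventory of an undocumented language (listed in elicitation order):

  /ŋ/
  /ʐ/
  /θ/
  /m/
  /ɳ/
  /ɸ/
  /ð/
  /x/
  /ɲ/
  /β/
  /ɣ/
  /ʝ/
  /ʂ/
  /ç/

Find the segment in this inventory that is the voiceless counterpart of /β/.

/β/ is a voiced bilabial fricative.
The voiceless counterpart is a voiceless bilabial fricative — in this inventory, /ɸ/.

/ɸ/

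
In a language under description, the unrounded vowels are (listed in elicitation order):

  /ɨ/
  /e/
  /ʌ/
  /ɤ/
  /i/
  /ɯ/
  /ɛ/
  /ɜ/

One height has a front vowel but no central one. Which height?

Front: /i/ (high), /e/ (high-mid), /ɛ/ (low-mid).
Central: /ɨ/ (high), /ɜ/ (low-mid).
Back: /ɯ/ (high), /ɤ/ (high-mid), /ʌ/ (low-mid).
Every height has a central member except high-mid, where /ɘ/ would be expected.

high-mid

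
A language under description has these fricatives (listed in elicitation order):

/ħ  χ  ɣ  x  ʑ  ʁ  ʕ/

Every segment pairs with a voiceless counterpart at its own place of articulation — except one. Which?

Velar: /x/ ~ /ɣ/
Uvular: /χ/ ~ /ʁ/
Pharyngeal: /ħ/ ~ /ʕ/
Alveolo-palatal: only /ʑ/ (voiced); no voiceless partner.
So /ʑ/ is the unpaired segment.

/ʑ/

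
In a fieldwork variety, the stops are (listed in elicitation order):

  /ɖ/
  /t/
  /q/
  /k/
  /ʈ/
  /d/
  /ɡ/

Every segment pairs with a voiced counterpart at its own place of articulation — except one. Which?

Alveolar: /t/ ~ /d/
Retroflex: /ʈ/ ~ /ɖ/
Velar: /k/ ~ /ɡ/
Uvular: only /q/ (voiceless); no voiced partner.
So /q/ is the unpaired segment.

/q/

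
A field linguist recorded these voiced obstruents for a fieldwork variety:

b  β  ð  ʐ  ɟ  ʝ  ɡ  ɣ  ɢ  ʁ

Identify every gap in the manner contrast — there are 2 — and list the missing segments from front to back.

/d̪/, /ɖ/

place of articulation  stop      fricative
bilabial          b         β       
dental            —         ð       
retroflex         —         ʐ       
palatal           ɟ         ʝ       
velar             ɡ         ɣ       
uvular            ɢ         ʁ       
Gaps, from front to back: dental lacks stop (/d̪/); retroflex lacks stop (/ɖ/).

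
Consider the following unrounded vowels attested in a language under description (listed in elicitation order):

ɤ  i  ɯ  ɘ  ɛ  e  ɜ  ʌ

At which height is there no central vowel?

Front: /i/ (high), /e/ (high-mid), /ɛ/ (low-mid).
Central: /ɘ/ (high-mid), /ɜ/ (low-mid).
Back: /ɯ/ (high), /ɤ/ (high-mid), /ʌ/ (low-mid).
Every height has a central member except high, where /ɨ/ would be expected.

high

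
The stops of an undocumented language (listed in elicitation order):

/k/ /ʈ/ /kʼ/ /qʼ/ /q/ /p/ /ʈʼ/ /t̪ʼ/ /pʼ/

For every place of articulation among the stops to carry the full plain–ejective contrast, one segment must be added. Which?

/t̪/

Plain: /p/ (bilabial), /ʈ/ (retroflex), /k/ (velar), /q/ (uvular).
Ejective: /pʼ/ (bilabial), /t̪ʼ/ (dental), /ʈʼ/ (retroflex), /kʼ/ (velar), /qʼ/ (uvular).
The dental row has no plain member, so the gap is the plain dental stop /t̪/.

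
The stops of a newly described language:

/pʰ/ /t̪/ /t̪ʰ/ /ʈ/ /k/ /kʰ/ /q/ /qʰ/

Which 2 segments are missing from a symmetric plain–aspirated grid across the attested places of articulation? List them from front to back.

/p/, /ʈʰ/

bilabial: plain —, aspirated /pʰ/.
dental: plain /t̪/, aspirated /t̪ʰ/.
retroflex: plain /ʈ/, aspirated —.
velar: plain /k/, aspirated /kʰ/.
uvular: plain /q/, aspirated /qʰ/.
Gaps, from front to back: bilabial lacks plain (/p/); retroflex lacks aspirated (/ʈʰ/).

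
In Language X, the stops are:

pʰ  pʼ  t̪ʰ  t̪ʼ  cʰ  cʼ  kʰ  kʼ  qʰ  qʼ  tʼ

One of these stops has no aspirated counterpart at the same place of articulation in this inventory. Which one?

/tʼ/

Bilabial: /pʰ/ ~ /pʼ/
Dental: /t̪ʰ/ ~ /t̪ʼ/
Palatal: /cʰ/ ~ /cʼ/
Velar: /kʰ/ ~ /kʼ/
Uvular: /qʰ/ ~ /qʼ/
Alveolar: only /tʼ/ (ejective); no aspirated partner.
So /tʼ/ is the unpaired segment.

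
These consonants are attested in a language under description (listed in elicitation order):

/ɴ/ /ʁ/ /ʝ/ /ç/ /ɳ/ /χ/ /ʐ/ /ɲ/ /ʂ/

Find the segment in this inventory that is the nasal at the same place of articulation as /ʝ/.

/ɲ/

/ʝ/ is a voiced palatal fricative.
The nasal at the same place is a palatal nasal — in this inventory, /ɲ/.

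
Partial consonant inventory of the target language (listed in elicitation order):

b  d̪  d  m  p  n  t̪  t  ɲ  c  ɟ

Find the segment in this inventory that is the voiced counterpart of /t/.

/d/

/t/ is a voiceless alveolar stop.
The voiced counterpart is a voiced alveolar stop — in this inventory, /d/.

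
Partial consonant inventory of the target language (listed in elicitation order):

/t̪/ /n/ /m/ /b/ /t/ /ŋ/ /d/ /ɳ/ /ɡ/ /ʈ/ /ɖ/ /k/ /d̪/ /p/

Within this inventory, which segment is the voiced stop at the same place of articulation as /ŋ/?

/ɡ/

/ŋ/ is a velar nasal.
The voiced stop at the same place is a voiced velar stop — in this inventory, /ɡ/.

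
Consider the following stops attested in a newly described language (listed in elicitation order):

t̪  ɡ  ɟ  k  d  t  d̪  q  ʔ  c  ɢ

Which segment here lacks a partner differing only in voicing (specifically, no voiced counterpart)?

/ʔ/

Dental: /t̪/ ~ /d̪/
Alveolar: /t/ ~ /d/
Palatal: /c/ ~ /ɟ/
Velar: /k/ ~ /ɡ/
Uvular: /q/ ~ /ɢ/
Glottal: only /ʔ/ (voiceless); no voiced partner.
So /ʔ/ is the unpaired segment.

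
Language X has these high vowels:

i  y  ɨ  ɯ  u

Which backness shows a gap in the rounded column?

central

Unrounded: /i/ (front), /ɨ/ (central), /ɯ/ (back).
Rounded: /y/ (front), /u/ (back).
Every backness has a rounded member except central, where /ʉ/ would be expected.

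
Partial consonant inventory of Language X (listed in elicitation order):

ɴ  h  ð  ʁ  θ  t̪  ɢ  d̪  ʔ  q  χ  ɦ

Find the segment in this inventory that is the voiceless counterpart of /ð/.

/ð/ is a voiced dental fricative.
The voiceless counterpart is a voiceless dental fricative — in this inventory, /θ/.

/θ/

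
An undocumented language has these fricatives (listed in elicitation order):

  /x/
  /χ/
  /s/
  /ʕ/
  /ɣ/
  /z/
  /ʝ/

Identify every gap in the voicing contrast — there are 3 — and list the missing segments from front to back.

Voiceless: /s/ (alveolar), /x/ (velar), /χ/ (uvular).
Voiced: /z/ (alveolar), /ʝ/ (palatal), /ɣ/ (velar), /ʕ/ (pharyngeal).
Gaps, from front to back: palatal lacks voiceless (/ç/); uvular lacks voiced (/ʁ/); pharyngeal lacks voiceless (/ħ/).

/ç/, /ʁ/, /ħ/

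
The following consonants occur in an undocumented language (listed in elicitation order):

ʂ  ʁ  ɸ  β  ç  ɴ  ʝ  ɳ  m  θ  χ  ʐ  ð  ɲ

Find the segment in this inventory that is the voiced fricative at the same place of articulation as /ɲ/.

/ɲ/ is a palatal nasal.
The voiced fricative at the same place is a voiced palatal fricative — in this inventory, /ʝ/.

/ʝ/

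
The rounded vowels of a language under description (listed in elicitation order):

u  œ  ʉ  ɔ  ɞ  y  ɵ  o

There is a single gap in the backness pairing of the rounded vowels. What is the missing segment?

height            front     central   back    
high              y         ʉ         u       
high-mid          —         ɵ         o       
low-mid           œ         ɞ         ɔ       
The high-mid row has no front member, so the gap is the high-mid front rounded vowel /ø/.

/ø/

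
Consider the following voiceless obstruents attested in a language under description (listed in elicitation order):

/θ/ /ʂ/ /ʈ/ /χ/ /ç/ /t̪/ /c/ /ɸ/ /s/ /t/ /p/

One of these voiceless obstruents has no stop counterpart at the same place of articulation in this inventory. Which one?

/χ/

Bilabial: /p/ ~ /ɸ/
Dental: /t̪/ ~ /θ/
Alveolar: /t/ ~ /s/
Retroflex: /ʈ/ ~ /ʂ/
Palatal: /c/ ~ /ç/
Uvular: only /χ/ (fricative); no stop partner.
So /χ/ is the unpaired segment.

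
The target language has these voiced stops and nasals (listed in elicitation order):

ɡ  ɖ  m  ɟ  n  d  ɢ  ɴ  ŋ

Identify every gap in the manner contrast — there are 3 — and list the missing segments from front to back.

bilabial: oral stop —, nasal /m/.
alveolar: oral stop /d/, nasal /n/.
retroflex: oral stop /ɖ/, nasal —.
palatal: oral stop /ɟ/, nasal —.
velar: oral stop /ɡ/, nasal /ŋ/.
uvular: oral stop /ɢ/, nasal /ɴ/.
Gaps, from front to back: bilabial lacks oral stop (/b/); retroflex lacks nasal (/ɳ/); palatal lacks nasal (/ɲ/).

/b/, /ɳ/, /ɲ/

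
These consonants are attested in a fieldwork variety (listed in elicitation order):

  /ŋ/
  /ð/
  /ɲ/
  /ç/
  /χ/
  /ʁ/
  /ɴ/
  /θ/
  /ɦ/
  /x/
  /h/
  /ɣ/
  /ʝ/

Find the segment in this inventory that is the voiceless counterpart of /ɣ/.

/ɣ/ is a voiced velar fricative.
The voiceless counterpart is a voiceless velar fricative — in this inventory, /x/.

/x/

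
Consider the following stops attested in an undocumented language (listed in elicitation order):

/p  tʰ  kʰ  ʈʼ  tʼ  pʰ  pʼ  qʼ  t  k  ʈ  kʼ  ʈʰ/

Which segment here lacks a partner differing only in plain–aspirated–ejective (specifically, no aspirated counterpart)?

Bilabial: /p/ ~ /pʰ/ ~ /pʼ/
Alveolar: /t/ ~ /tʰ/ ~ /tʼ/
Retroflex: /ʈ/ ~ /ʈʰ/ ~ /ʈʼ/
Velar: /k/ ~ /kʰ/ ~ /kʼ/
Uvular: only /qʼ/ (ejective); no aspirated partner.
So /qʼ/ is the unpaired segment.

/qʼ/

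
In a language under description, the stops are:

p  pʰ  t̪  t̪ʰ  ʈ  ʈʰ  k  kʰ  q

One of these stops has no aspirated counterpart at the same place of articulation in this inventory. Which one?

Bilabial: /p/ ~ /pʰ/
Dental: /t̪/ ~ /t̪ʰ/
Retroflex: /ʈ/ ~ /ʈʰ/
Velar: /k/ ~ /kʰ/
Uvular: only /q/ (plain); no aspirated partner.
So /q/ is the unpaired segment.

/q/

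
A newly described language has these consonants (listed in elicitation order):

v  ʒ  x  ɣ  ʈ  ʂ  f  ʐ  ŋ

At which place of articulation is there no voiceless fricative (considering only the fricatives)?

labiodental: voiceless /f/, voiced /v/.
postalveolar: voiceless —, voiced /ʒ/.
retroflex: voiceless /ʂ/, voiced /ʐ/.
velar: voiceless /x/, voiced /ɣ/.
Every place of articulation has a voiceless member except postalveolar, where /ʃ/ would be expected.

postalveolar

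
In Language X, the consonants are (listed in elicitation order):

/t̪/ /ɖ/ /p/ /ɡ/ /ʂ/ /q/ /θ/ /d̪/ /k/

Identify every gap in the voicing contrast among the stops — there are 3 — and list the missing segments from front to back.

/b/, /ʈ/, /ɢ/

bilabial: voiceless /p/, voiced —.
dental: voiceless /t̪/, voiced /d̪/.
retroflex: voiceless —, voiced /ɖ/.
velar: voiceless /k/, voiced /ɡ/.
uvular: voiceless /q/, voiced —.
Gaps, from front to back: bilabial lacks voiced (/b/); retroflex lacks voiceless (/ʈ/); uvular lacks voiced (/ɢ/).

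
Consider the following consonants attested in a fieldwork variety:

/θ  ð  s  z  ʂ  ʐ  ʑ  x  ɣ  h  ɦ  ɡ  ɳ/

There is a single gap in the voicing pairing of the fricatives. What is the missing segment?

dental: voiceless /θ/, voiced /ð/.
alveolar: voiceless /s/, voiced /z/.
retroflex: voiceless /ʂ/, voiced /ʐ/.
alveolo-palatal: voiceless —, voiced /ʑ/.
velar: voiceless /x/, voiced /ɣ/.
glottal: voiceless /h/, voiced /ɦ/.
The alveolo-palatal row has no voiceless member, so the gap is the voiceless alveolo-palatal fricative /ɕ/.

/ɕ/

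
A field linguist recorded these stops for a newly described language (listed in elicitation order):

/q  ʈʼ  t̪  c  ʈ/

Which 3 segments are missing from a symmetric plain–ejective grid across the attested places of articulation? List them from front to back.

Plain: /t̪/ (dental), /ʈ/ (retroflex), /c/ (palatal), /q/ (uvular).
Ejective: /ʈʼ/ (retroflex).
Gaps, from front to back: dental lacks ejective (/t̪ʼ/); palatal lacks ejective (/cʼ/); uvular lacks ejective (/qʼ/).

/t̪ʼ/, /cʼ/, /qʼ/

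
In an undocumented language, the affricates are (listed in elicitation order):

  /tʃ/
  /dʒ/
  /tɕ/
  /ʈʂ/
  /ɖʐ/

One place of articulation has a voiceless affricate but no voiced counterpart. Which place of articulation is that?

Voiceless: /tʃ/ (postalveolar), /ʈʂ/ (retroflex), /tɕ/ (alveolo-palatal).
Voiced: /dʒ/ (postalveolar), /ɖʐ/ (retroflex).
Every place of articulation has a voiced member except alveolo-palatal, where /dʑ/ would be expected.

alveolo-palatal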